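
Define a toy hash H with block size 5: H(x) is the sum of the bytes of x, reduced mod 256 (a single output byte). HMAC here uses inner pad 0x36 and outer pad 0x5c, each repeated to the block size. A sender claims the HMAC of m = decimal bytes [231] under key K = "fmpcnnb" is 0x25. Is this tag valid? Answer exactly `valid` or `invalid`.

invalid

Key "fmpcnnb" = 66 6d 70 63 6e 6e 62 is 7 bytes > B = 5, so hash it first: H(key) = e4, then zero-pad to 5 bytes: K' = e4 00 00 00 00.
K' ⊕ ipad = d2 36 36 36 36; K' ⊕ opad = b8 5c 5c 5c 5c.
Inner hash: sum = 210+54+54+54+54+231 = 657; mod 256 = 145 → 91.
Outer hash (recomputed tag): sum = 184+92+92+92+92+145 = 697; mod 256 = 185 → b9.
Recomputed tag = b9; claimed = 25 → mismatch.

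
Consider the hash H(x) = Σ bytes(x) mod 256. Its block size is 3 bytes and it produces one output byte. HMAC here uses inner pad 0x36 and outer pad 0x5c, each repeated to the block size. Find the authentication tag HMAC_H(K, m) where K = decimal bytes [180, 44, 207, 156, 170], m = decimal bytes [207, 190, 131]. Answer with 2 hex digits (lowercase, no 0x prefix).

Key decimal bytes [180, 44, 207, 156, 170] = b4 2c cf 9c aa is 5 bytes > B = 3, so hash it first: H(key) = f5, then zero-pad to 3 bytes: K' = f5 00 00.
K' ⊕ ipad = c3 36 36.  K' ⊕ opad = a9 5c 5c.
Inner input = (K'⊕ipad) ∥ m = c3 36 36 ∥ cf be 83.
Inner hash: sum = 195+54+54+207+190+131 = 831; mod 256 = 63 → 3f.
Outer input = (K'⊕opad) ∥ inner = a9 5c 5c ∥ 3f.
Outer hash (tag): sum = 169+92+92+63 = 416; mod 256 = 160 → a0.

a0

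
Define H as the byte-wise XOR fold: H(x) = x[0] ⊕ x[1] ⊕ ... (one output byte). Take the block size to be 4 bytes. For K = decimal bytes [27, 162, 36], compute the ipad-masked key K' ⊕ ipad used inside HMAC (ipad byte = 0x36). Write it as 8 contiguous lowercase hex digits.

2d941236

Key decimal bytes [27, 162, 36] = 1b a2 24 is 3 bytes ≤ B = 4; zero-pad to 4 bytes: K' = 1b a2 24 00.
XOR each byte with 0x36: 1b⊕36=2d, a2⊕36=94, 24⊕36=12, 00⊕36=36.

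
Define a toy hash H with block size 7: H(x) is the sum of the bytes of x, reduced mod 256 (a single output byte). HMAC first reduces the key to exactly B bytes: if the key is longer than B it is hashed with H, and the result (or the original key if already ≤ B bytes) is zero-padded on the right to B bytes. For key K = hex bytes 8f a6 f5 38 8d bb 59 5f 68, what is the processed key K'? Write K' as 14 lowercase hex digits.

|K| = 9 > B = 7, so first hash the key.
H(K): sum = 143+166+245+56+141+187+89+95+104 = 1226; mod 256 = 202 → ca.
Zero-pad H(K) = ca to 7 bytes: K' = ca 00 00 00 00 00 00.

ca000000000000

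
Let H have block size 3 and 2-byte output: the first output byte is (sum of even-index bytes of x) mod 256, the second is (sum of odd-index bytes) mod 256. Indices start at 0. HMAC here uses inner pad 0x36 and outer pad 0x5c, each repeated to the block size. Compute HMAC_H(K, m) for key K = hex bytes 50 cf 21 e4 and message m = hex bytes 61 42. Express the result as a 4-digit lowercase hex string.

Key hex bytes 50 cf 21 e4 is 4 bytes > B = 3, so hash it first: H(key) = 71 b3, then zero-pad to 3 bytes: K' = 71 b3 00.
K' ⊕ ipad = 47 85 36.  K' ⊕ opad = 2d ef 5c.
Inner input = (K'⊕ipad) ∥ m = 47 85 36 ∥ 61 42.
Inner hash: even-index sum = 191 mod 256 = 191; odd-index sum = 230 mod 256 = 230 → bf e6.
Outer input = (K'⊕opad) ∥ inner = 2d ef 5c ∥ bf e6.
Outer hash (tag): even-index sum = 367 mod 256 = 111; odd-index sum = 430 mod 256 = 174 → 6f ae.

6fae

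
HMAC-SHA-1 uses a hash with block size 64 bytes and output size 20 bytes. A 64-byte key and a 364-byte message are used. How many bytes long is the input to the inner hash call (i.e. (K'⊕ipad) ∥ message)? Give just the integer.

Key is 64 ≤ 64 bytes, zero-padded: |K'| = 64.
Inner input = (K'⊕ipad) ∥ m → 64 + 364 = 428 bytes.

428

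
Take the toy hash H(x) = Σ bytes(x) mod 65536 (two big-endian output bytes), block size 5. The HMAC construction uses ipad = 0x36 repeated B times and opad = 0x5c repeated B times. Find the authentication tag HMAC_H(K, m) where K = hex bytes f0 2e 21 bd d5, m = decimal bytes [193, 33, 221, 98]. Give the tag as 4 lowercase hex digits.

Key hex bytes f0 2e 21 bd d5 is exactly B = 5 bytes: K' = f0 2e 21 bd d5.
K' ⊕ ipad = c6 18 17 8b e3.  K' ⊕ opad = ac 72 7d e1 89.
Inner input = (K'⊕ipad) ∥ m = c6 18 17 8b e3 ∥ c1 21 dd 62.
Inner hash: sum = 198+24+23+139+227+193+33+221+98 = 1156 → 04 84.
Outer input = (K'⊕opad) ∥ inner = ac 72 7d e1 89 ∥ 04 84.
Outer hash (tag): sum = 172+114+125+225+137+4+132 = 909 → 03 8d.

038d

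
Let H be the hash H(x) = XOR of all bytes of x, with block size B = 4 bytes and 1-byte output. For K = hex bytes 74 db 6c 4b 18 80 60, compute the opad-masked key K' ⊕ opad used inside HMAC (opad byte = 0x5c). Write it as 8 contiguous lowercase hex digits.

Key hex bytes 74 db 6c 4b 18 80 60 is 7 bytes > B = 4, so hash it first: H(key) = 70, then zero-pad to 4 bytes: K' = 70 00 00 00.
XOR each byte with 0x5c: 70⊕5c=2c, 00⊕5c=5c, 00⊕5c=5c, 00⊕5c=5c.

2c5c5c5c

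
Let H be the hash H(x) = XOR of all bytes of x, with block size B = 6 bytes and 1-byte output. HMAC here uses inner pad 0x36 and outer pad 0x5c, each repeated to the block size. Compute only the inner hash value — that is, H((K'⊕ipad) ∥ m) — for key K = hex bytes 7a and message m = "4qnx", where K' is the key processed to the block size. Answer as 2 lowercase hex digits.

29

Key hex bytes 7a is 1 byte ≤ B = 6; zero-pad to 6 bytes: K' = 7a 00 00 00 00 00.
K' ⊕ ipad = 4c 36 36 36 36 36.
Inner input = 4c 36 36 36 36 36 ∥ 34 71 6e 78.
Inner hash: XOR 4c⊕36⊕36⊕36⊕36⊕36⊕34⊕71⊕6e⊕78 = 29.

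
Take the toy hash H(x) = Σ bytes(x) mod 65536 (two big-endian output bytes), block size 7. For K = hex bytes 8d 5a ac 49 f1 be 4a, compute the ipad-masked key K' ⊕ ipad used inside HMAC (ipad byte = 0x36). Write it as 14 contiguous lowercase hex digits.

Key hex bytes 8d 5a ac 49 f1 be 4a is exactly B = 7 bytes: K' = 8d 5a ac 49 f1 be 4a.
XOR each byte with 0x36: 8d⊕36=bb, 5a⊕36=6c, ac⊕36=9a, 49⊕36=7f, f1⊕36=c7, be⊕36=88, 4a⊕36=7c.

bb6c9a7fc7887c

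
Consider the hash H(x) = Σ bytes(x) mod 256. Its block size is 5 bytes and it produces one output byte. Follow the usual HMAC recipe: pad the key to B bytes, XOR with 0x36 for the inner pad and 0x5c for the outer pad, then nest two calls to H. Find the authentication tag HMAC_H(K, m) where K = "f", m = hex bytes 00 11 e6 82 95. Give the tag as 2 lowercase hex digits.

e0

Key "f" = 66 is 1 byte ≤ B = 5; zero-pad to 5 bytes: K' = 66 00 00 00 00.
K' ⊕ ipad = 50 36 36 36 36.  K' ⊕ opad = 3a 5c 5c 5c 5c.
Inner input = (K'⊕ipad) ∥ m = 50 36 36 36 36 ∥ 00 11 e6 82 95.
Inner hash: sum = 80+54+54+54+54+0+17+230+130+149 = 822; mod 256 = 54 → 36.
Outer input = (K'⊕opad) ∥ inner = 3a 5c 5c 5c 5c ∥ 36.
Outer hash (tag): sum = 58+92+92+92+92+54 = 480; mod 256 = 224 → e0.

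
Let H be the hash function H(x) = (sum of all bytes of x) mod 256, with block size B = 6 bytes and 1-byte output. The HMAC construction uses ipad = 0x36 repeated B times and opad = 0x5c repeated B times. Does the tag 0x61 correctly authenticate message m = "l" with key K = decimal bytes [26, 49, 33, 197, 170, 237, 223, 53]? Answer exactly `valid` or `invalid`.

invalid

Key decimal bytes [26, 49, 33, 197, 170, 237, 223, 53] = 1a 31 21 c5 aa ed df 35 is 8 bytes > B = 6, so hash it first: H(key) = dc, then zero-pad to 6 bytes: K' = dc 00 00 00 00 00.
K' ⊕ ipad = ea 36 36 36 36 36; K' ⊕ opad = 80 5c 5c 5c 5c 5c.
Inner hash: sum = 234+54+54+54+54+54+108 = 612; mod 256 = 100 → 64.
Outer hash (recomputed tag): sum = 128+92+92+92+92+92+100 = 688; mod 256 = 176 → b0.
Recomputed tag = b0; claimed = 61 → mismatch.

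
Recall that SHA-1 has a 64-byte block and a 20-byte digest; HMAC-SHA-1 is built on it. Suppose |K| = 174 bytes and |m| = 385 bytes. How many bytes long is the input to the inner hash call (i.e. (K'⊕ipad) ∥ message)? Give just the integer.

Key is 174 > 64 bytes, so it is hashed to 20 bytes then zero-padded to 64: |K'| = 64.
Inner input = (K'⊕ipad) ∥ m → 64 + 385 = 449 bytes.

449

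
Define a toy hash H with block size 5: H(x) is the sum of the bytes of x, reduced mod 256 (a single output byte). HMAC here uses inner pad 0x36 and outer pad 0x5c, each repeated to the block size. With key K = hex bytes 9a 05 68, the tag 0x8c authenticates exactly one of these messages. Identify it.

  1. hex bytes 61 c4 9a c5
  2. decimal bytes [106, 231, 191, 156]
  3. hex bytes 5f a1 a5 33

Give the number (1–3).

Key hex bytes 9a 05 68 is 3 bytes ≤ B = 5; zero-pad to 5 bytes: K' = 9a 05 68 00 00.
K' ⊕ ipad = ac 33 5e 36 36; K' ⊕ opad = c6 59 34 5c 5c.
m1: inner = H(ac 33 5e 36 36 61 c4 9a c5) = 2d; tag = H(c6 59 34 5c 5c 2d) = 38
m2: inner = H(ac 33 5e 36 36 6a e7 bf 9c) = 55; tag = H(c6 59 34 5c 5c 55) = 60
m3: inner = H(ac 33 5e 36 36 5f a1 a5 33) = 81; tag = H(c6 59 34 5c 5c 81) = 8c ← matches

3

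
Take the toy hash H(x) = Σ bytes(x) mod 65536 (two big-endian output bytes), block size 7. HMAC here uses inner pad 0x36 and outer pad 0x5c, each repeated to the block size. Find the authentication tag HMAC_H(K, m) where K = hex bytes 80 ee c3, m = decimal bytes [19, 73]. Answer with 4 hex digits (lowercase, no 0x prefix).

Key hex bytes 80 ee c3 is 3 bytes ≤ B = 7; zero-pad to 7 bytes: K' = 80 ee c3 00 00 00 00.
K' ⊕ ipad = b6 d8 f5 36 36 36 36.  K' ⊕ opad = dc b2 9f 5c 5c 5c 5c.
Inner input = (K'⊕ipad) ∥ m = b6 d8 f5 36 36 36 36 ∥ 13 49.
Inner hash: sum = 182+216+245+54+54+54+54+19+73 = 951 → 03 b7.
Outer input = (K'⊕opad) ∥ inner = dc b2 9f 5c 5c 5c 5c ∥ 03 b7.
Outer hash (tag): sum = 220+178+159+92+92+92+92+3+183 = 1111 → 04 57.

0457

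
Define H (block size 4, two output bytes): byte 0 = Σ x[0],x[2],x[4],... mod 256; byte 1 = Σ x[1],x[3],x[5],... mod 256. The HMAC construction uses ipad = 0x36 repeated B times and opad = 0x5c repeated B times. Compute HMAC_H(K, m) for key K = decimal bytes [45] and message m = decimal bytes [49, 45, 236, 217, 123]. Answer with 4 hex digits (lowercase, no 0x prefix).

b62a

Key decimal bytes [45] = 2d is 1 byte ≤ B = 4; zero-pad to 4 bytes: K' = 2d 00 00 00.
K' ⊕ ipad = 1b 36 36 36.  K' ⊕ opad = 71 5c 5c 5c.
Inner input = (K'⊕ipad) ∥ m = 1b 36 36 36 ∥ 31 2d ec d9 7b.
Inner hash: even-index sum = 489 mod 256 = 233; odd-index sum = 370 mod 256 = 114 → e9 72.
Outer input = (K'⊕opad) ∥ inner = 71 5c 5c 5c ∥ e9 72.
Outer hash (tag): even-index sum = 438 mod 256 = 182; odd-index sum = 298 mod 256 = 42 → b6 2a.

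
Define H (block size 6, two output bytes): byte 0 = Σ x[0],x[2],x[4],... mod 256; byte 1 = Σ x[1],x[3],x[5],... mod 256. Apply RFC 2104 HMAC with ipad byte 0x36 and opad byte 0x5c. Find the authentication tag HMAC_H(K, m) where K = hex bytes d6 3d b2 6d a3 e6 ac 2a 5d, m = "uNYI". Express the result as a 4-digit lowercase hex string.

Key hex bytes d6 3d b2 6d a3 e6 ac 2a 5d is 9 bytes > B = 6, so hash it first: H(key) = 34 ba, then zero-pad to 6 bytes: K' = 34 ba 00 00 00 00.
K' ⊕ ipad = 02 8c 36 36 36 36.  K' ⊕ opad = 68 e6 5c 5c 5c 5c.
Inner input = (K'⊕ipad) ∥ m = 02 8c 36 36 36 36 ∥ 75 4e 59 49.
Inner hash: even-index sum = 316 mod 256 = 60; odd-index sum = 399 mod 256 = 143 → 3c 8f.
Outer input = (K'⊕opad) ∥ inner = 68 e6 5c 5c 5c 5c ∥ 3c 8f.
Outer hash (tag): even-index sum = 348 mod 256 = 92; odd-index sum = 557 mod 256 = 45 → 5c 2d.

5c2d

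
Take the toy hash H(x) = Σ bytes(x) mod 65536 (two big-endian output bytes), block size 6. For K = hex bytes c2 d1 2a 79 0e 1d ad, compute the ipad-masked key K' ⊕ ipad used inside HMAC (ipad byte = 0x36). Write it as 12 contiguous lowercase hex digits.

353836363636

Key hex bytes c2 d1 2a 79 0e 1d ad is 7 bytes > B = 6, so hash it first: H(key) = 03 0e, then zero-pad to 6 bytes: K' = 03 0e 00 00 00 00.
XOR each byte with 0x36: 03⊕36=35, 0e⊕36=38, 00⊕36=36, 00⊕36=36, 00⊕36=36, 00⊕36=36.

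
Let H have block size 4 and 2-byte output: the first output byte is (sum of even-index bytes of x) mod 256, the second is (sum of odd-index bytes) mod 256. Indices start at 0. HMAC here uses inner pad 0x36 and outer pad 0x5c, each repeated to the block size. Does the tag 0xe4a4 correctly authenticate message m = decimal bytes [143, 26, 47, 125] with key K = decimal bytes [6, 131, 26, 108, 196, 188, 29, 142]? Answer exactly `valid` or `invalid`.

Key decimal bytes [6, 131, 26, 108, 196, 188, 29, 142] = 06 83 1a 6c c4 bc 1d 8e is 8 bytes > B = 4, so hash it first: H(key) = 01 39, then zero-pad to 4 bytes: K' = 01 39 00 00.
K' ⊕ ipad = 37 0f 36 36; K' ⊕ opad = 5d 65 5c 5c.
Inner hash: even-index sum = 299 mod 256 = 43; odd-index sum = 220 mod 256 = 220 → 2b dc.
Outer hash (recomputed tag): even-index sum = 228 mod 256 = 228; odd-index sum = 413 mod 256 = 157 → e4 9d.
Recomputed tag = e49d; claimed = e4a4 → mismatch.

invalid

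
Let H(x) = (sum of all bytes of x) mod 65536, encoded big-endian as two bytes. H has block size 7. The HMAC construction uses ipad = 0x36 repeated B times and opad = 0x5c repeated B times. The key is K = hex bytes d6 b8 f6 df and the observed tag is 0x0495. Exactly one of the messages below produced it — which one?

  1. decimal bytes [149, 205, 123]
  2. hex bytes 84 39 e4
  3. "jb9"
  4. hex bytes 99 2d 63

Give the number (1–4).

Key hex bytes d6 b8 f6 df is 4 bytes ≤ B = 7; zero-pad to 7 bytes: K' = d6 b8 f6 df 00 00 00.
K' ⊕ ipad = e0 8e c0 e9 36 36 36; K' ⊕ opad = 8a e4 aa 83 5c 5c 5c.
m1: inner = H(e0 8e c0 e9 36 36 36 95 cd 7b) = 05 96; tag = H(8a e4 aa 83 5c 5c 5c 05 96) = 044a
m2: inner = H(e0 8e c0 e9 36 36 36 84 39 e4) = 05 5a; tag = H(8a e4 aa 83 5c 5c 5c 05 5a) = 040e
m3: inner = H(e0 8e c0 e9 36 36 36 6a 62 39) = 04 be; tag = H(8a e4 aa 83 5c 5c 5c 04 be) = 0471
m4: inner = H(e0 8e c0 e9 36 36 36 99 2d 63) = 04 e2; tag = H(8a e4 aa 83 5c 5c 5c 04 e2) = 0495 ← matches

4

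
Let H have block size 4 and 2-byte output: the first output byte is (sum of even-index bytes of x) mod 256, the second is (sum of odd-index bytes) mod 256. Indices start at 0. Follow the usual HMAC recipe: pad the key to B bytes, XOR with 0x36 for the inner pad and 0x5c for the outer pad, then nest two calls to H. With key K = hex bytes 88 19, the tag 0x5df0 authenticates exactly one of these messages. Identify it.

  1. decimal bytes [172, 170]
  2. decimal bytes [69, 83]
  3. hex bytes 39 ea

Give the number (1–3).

Key hex bytes 88 19 is 2 bytes ≤ B = 4; zero-pad to 4 bytes: K' = 88 19 00 00.
K' ⊕ ipad = be 2f 36 36; K' ⊕ opad = d4 45 5c 5c.
m1: inner = H(be 2f 36 36 ac aa) = a0 0f; tag = H(d4 45 5c 5c a0 0f) = d0b0
m2: inner = H(be 2f 36 36 45 53) = 39 b8; tag = H(d4 45 5c 5c 39 b8) = 6959
m3: inner = H(be 2f 36 36 39 ea) = 2d 4f; tag = H(d4 45 5c 5c 2d 4f) = 5df0 ← matches

3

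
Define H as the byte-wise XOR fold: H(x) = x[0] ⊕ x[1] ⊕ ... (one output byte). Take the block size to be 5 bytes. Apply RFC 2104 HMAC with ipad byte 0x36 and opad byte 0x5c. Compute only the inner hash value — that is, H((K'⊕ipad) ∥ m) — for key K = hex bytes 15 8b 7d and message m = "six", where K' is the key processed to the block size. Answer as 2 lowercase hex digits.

b7

Key hex bytes 15 8b 7d is 3 bytes ≤ B = 5; zero-pad to 5 bytes: K' = 15 8b 7d 00 00.
K' ⊕ ipad = 23 bd 4b 36 36.
Inner input = 23 bd 4b 36 36 ∥ 73 69 78.
Inner hash: XOR 23⊕bd⊕4b⊕36⊕36⊕73⊕69⊕78 = b7.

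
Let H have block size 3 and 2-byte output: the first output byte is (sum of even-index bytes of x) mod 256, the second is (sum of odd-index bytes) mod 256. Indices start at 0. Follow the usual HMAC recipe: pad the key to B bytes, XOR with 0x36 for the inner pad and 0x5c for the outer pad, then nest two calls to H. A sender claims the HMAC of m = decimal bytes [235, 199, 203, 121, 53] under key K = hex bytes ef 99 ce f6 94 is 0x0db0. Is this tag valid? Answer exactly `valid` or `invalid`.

valid

Key hex bytes ef 99 ce f6 94 is 5 bytes > B = 3, so hash it first: H(key) = 51 8f, then zero-pad to 3 bytes: K' = 51 8f 00.
K' ⊕ ipad = 67 b9 36; K' ⊕ opad = 0d d3 5c.
Inner hash: even-index sum = 477 mod 256 = 221; odd-index sum = 676 mod 256 = 164 → dd a4.
Outer hash (recomputed tag): even-index sum = 269 mod 256 = 13; odd-index sum = 432 mod 256 = 176 → 0d b0.
Recomputed tag = 0db0; claimed = 0db0 → match.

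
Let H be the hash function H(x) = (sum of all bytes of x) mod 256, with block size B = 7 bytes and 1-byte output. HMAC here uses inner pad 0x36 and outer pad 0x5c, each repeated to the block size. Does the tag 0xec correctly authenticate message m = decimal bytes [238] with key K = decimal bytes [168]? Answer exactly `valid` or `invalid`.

Key decimal bytes [168] = a8 is 1 byte ≤ B = 7; zero-pad to 7 bytes: K' = a8 00 00 00 00 00 00.
K' ⊕ ipad = 9e 36 36 36 36 36 36; K' ⊕ opad = f4 5c 5c 5c 5c 5c 5c.
Inner hash: sum = 158+54+54+54+54+54+54+238 = 720; mod 256 = 208 → d0.
Outer hash (recomputed tag): sum = 244+92+92+92+92+92+92+208 = 1004; mod 256 = 236 → ec.
Recomputed tag = ec; claimed = ec → match.

valid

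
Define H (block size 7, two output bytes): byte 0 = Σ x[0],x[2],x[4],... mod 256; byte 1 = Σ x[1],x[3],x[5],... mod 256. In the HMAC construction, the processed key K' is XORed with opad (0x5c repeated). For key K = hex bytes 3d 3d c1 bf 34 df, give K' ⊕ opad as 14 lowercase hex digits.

Key hex bytes 3d 3d c1 bf 34 df is 6 bytes ≤ B = 7; zero-pad to 7 bytes: K' = 3d 3d c1 bf 34 df 00.
XOR each byte with 0x5c: 3d⊕5c=61, 3d⊕5c=61, c1⊕5c=9d, bf⊕5c=e3, 34⊕5c=68, df⊕5c=83, 00⊕5c=5c.

61619de368835c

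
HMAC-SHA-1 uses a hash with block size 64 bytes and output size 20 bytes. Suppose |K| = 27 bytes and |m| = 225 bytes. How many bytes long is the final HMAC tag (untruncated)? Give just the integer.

The tag is one SHA-1 digest: 20 bytes.

20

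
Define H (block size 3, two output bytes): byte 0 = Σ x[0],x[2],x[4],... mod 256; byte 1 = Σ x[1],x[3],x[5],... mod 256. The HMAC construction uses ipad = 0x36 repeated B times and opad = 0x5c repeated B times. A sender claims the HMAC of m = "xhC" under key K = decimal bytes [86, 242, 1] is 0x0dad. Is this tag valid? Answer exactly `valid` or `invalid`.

Key decimal bytes [86, 242, 1] = 56 f2 01 is exactly B = 3 bytes: K' = 56 f2 01.
K' ⊕ ipad = 60 c4 37; K' ⊕ opad = 0a ae 5d.
Inner hash: even-index sum = 255 mod 256 = 255; odd-index sum = 383 mod 256 = 127 → ff 7f.
Outer hash (recomputed tag): even-index sum = 230 mod 256 = 230; odd-index sum = 429 mod 256 = 173 → e6 ad.
Recomputed tag = e6ad; claimed = 0dad → mismatch.

invalid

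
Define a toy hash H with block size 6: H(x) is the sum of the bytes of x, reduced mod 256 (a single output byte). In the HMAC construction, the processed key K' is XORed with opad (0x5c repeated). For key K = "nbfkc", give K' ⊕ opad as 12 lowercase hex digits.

Key "nbfkc" = 6e 62 66 6b 63 is 5 bytes ≤ B = 6; zero-pad to 6 bytes: K' = 6e 62 66 6b 63 00.
XOR each byte with 0x5c: 6e⊕5c=32, 62⊕5c=3e, 66⊕5c=3a, 6b⊕5c=37, 63⊕5c=3f, 00⊕5c=5c.

323e3a373f5c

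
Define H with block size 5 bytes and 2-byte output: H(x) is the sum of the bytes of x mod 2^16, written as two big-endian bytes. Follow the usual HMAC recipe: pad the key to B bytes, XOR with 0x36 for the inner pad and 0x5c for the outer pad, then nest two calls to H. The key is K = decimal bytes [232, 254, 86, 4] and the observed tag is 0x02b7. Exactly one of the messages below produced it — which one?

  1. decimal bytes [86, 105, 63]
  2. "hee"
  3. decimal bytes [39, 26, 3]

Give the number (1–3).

2

Key decimal bytes [232, 254, 86, 4] = e8 fe 56 04 is 4 bytes ≤ B = 5; zero-pad to 5 bytes: K' = e8 fe 56 04 00.
K' ⊕ ipad = de c8 60 32 36; K' ⊕ opad = b4 a2 0a 58 5c.
m1: inner = H(de c8 60 32 36 56 69 3f) = 03 6c; tag = H(b4 a2 0a 58 5c 03 6c) = 0283
m2: inner = H(de c8 60 32 36 68 65 65) = 03 a0; tag = H(b4 a2 0a 58 5c 03 a0) = 02b7 ← matches
m3: inner = H(de c8 60 32 36 27 1a 03) = 02 b2; tag = H(b4 a2 0a 58 5c 02 b2) = 02c8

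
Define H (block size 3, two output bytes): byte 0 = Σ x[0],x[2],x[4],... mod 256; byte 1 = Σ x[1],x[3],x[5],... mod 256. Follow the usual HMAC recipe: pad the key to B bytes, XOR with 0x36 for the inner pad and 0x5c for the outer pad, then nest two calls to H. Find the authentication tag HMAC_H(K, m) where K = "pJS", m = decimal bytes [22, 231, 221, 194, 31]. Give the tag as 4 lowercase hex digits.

Key "pJS" = 70 4a 53 is exactly B = 3 bytes: K' = 70 4a 53.
K' ⊕ ipad = 46 7c 65.  K' ⊕ opad = 2c 16 0f.
Inner input = (K'⊕ipad) ∥ m = 46 7c 65 ∥ 16 e7 dd c2 1f.
Inner hash: even-index sum = 596 mod 256 = 84; odd-index sum = 398 mod 256 = 142 → 54 8e.
Outer input = (K'⊕opad) ∥ inner = 2c 16 0f ∥ 54 8e.
Outer hash (tag): even-index sum = 201 mod 256 = 201; odd-index sum = 106 mod 256 = 106 → c9 6a.

c96a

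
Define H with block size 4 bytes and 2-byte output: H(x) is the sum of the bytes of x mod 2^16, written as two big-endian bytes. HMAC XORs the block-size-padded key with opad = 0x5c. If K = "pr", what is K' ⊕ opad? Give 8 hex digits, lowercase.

Key "pr" = 70 72 is 2 bytes ≤ B = 4; zero-pad to 4 bytes: K' = 70 72 00 00.
XOR each byte with 0x5c: 70⊕5c=2c, 72⊕5c=2e, 00⊕5c=5c, 00⊕5c=5c.

2c2e5c5c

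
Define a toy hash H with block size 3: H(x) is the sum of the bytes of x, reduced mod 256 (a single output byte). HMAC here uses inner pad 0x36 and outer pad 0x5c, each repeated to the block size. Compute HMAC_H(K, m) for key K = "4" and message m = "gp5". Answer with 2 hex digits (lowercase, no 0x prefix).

Key "4" = 34 is 1 byte ≤ B = 3; zero-pad to 3 bytes: K' = 34 00 00.
K' ⊕ ipad = 02 36 36.  K' ⊕ opad = 68 5c 5c.
Inner input = (K'⊕ipad) ∥ m = 02 36 36 ∥ 67 70 35.
Inner hash: sum = 2+54+54+103+112+53 = 378; mod 256 = 122 → 7a.
Outer input = (K'⊕opad) ∥ inner = 68 5c 5c ∥ 7a.
Outer hash (tag): sum = 104+92+92+122 = 410; mod 256 = 154 → 9a.

9a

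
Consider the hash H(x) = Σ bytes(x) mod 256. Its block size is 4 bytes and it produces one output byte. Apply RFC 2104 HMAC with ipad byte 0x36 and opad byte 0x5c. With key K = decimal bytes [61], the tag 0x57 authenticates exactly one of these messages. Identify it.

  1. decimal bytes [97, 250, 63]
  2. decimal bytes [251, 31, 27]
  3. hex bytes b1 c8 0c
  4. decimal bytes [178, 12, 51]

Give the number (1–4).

Key decimal bytes [61] = 3d is 1 byte ≤ B = 4; zero-pad to 4 bytes: K' = 3d 00 00 00.
K' ⊕ ipad = 0b 36 36 36; K' ⊕ opad = 61 5c 5c 5c.
m1: inner = H(0b 36 36 36 61 fa 3f) = 47; tag = H(61 5c 5c 5c 47) = bc
m2: inner = H(0b 36 36 36 fb 1f 1b) = e2; tag = H(61 5c 5c 5c e2) = 57 ← matches
m3: inner = H(0b 36 36 36 b1 c8 0c) = 32; tag = H(61 5c 5c 5c 32) = a7
m4: inner = H(0b 36 36 36 b2 0c 33) = 9e; tag = H(61 5c 5c 5c 9e) = 13

2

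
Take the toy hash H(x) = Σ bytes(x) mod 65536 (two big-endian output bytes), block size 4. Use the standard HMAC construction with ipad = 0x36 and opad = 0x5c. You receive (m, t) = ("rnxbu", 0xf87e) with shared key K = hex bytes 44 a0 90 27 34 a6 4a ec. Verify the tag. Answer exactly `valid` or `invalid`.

Key hex bytes 44 a0 90 27 34 a6 4a ec is 8 bytes > B = 4, so hash it first: H(key) = 03 ab, then zero-pad to 4 bytes: K' = 03 ab 00 00.
K' ⊕ ipad = 35 9d 36 36; K' ⊕ opad = 5f f7 5c 5c.
Inner hash: sum = 53+157+54+54+114+110+120+98+117 = 877 → 03 6d.
Outer hash (recomputed tag): sum = 95+247+92+92+3+109 = 638 → 02 7e.
Recomputed tag = 027e; claimed = f87e → mismatch.

invalid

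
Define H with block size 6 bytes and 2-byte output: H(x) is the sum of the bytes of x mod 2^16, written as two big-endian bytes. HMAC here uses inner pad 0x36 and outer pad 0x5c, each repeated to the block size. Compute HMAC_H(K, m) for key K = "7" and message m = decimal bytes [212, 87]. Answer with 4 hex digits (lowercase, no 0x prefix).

Key "7" = 37 is 1 byte ≤ B = 6; zero-pad to 6 bytes: K' = 37 00 00 00 00 00.
K' ⊕ ipad = 01 36 36 36 36 36.  K' ⊕ opad = 6b 5c 5c 5c 5c 5c.
Inner input = (K'⊕ipad) ∥ m = 01 36 36 36 36 36 ∥ d4 57.
Inner hash: sum = 1+54+54+54+54+54+212+87 = 570 → 02 3a.
Outer input = (K'⊕opad) ∥ inner = 6b 5c 5c 5c 5c 5c ∥ 02 3a.
Outer hash (tag): sum = 107+92+92+92+92+92+2+58 = 627 → 02 73.

0273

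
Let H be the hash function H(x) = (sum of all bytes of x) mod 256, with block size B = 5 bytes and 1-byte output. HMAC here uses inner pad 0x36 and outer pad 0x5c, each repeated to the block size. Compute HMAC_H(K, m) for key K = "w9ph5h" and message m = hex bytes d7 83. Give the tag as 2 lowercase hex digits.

Key "w9ph5h" = 77 39 70 68 35 68 is 6 bytes > B = 5, so hash it first: H(key) = 25, then zero-pad to 5 bytes: K' = 25 00 00 00 00.
K' ⊕ ipad = 13 36 36 36 36.  K' ⊕ opad = 79 5c 5c 5c 5c.
Inner input = (K'⊕ipad) ∥ m = 13 36 36 36 36 ∥ d7 83.
Inner hash: sum = 19+54+54+54+54+215+131 = 581; mod 256 = 69 → 45.
Outer input = (K'⊕opad) ∥ inner = 79 5c 5c 5c 5c ∥ 45.
Outer hash (tag): sum = 121+92+92+92+92+69 = 558; mod 256 = 46 → 2e.

2e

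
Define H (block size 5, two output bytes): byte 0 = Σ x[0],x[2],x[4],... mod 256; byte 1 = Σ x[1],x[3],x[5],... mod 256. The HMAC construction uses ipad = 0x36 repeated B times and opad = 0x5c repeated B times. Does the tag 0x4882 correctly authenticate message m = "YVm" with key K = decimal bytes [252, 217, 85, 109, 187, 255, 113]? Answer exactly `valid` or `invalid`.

Key decimal bytes [252, 217, 85, 109, 187, 255, 113] = fc d9 55 6d bb ff 71 is 7 bytes > B = 5, so hash it first: H(key) = 7d 45, then zero-pad to 5 bytes: K' = 7d 45 00 00 00.
K' ⊕ ipad = 4b 73 36 36 36; K' ⊕ opad = 21 19 5c 5c 5c.
Inner hash: even-index sum = 269 mod 256 = 13; odd-index sum = 367 mod 256 = 111 → 0d 6f.
Outer hash (recomputed tag): even-index sum = 328 mod 256 = 72; odd-index sum = 130 mod 256 = 130 → 48 82.
Recomputed tag = 4882; claimed = 4882 → match.

valid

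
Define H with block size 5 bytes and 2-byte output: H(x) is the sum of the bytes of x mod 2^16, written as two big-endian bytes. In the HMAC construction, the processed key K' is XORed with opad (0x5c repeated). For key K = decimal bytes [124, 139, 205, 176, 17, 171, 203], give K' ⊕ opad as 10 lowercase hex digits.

58575c5c5c

Key decimal bytes [124, 139, 205, 176, 17, 171, 203] = 7c 8b cd b0 11 ab cb is 7 bytes > B = 5, so hash it first: H(key) = 04 0b, then zero-pad to 5 bytes: K' = 04 0b 00 00 00.
XOR each byte with 0x5c: 04⊕5c=58, 0b⊕5c=57, 00⊕5c=5c, 00⊕5c=5c, 00⊕5c=5c.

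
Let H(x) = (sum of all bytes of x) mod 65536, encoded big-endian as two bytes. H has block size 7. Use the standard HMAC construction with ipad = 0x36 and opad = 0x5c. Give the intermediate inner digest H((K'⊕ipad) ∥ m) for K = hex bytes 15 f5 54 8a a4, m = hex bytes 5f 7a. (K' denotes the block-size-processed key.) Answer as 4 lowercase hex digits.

Key hex bytes 15 f5 54 8a a4 is 5 bytes ≤ B = 7; zero-pad to 7 bytes: K' = 15 f5 54 8a a4 00 00.
K' ⊕ ipad = 23 c3 62 bc 92 36 36.
Inner input = 23 c3 62 bc 92 36 36 ∥ 5f 7a.
Inner hash: sum = 35+195+98+188+146+54+54+95+122 = 987 → 03 db.

03db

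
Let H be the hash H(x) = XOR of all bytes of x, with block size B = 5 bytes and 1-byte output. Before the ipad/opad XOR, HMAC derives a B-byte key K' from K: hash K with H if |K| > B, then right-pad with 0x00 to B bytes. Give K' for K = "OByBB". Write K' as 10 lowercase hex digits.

4f42794242

Key "OByBB" = 4f 42 79 42 42 is exactly B = 5 bytes: K' = 4f 42 79 42 42.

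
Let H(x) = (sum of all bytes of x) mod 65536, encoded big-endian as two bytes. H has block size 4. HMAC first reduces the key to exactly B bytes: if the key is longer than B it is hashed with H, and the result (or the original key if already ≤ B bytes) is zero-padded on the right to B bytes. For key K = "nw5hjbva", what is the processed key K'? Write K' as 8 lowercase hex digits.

03250000

|K| = 8 > B = 4, so first hash the key.
H(K): sum = 110+119+53+104+106+98+118+97 = 805 → 03 25.
Zero-pad H(K) = 03 25 to 4 bytes: K' = 03 25 00 00.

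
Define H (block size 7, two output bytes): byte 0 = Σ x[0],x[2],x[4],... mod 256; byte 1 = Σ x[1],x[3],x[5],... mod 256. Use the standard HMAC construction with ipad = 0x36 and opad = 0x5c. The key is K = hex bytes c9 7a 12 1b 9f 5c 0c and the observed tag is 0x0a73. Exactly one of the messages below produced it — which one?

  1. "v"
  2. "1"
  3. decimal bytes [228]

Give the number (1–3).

Key hex bytes c9 7a 12 1b 9f 5c 0c is exactly B = 7 bytes: K' = c9 7a 12 1b 9f 5c 0c.
K' ⊕ ipad = ff 4c 24 2d a9 6a 3a; K' ⊕ opad = 95 26 4e 47 c3 00 50.
m1: inner = H(ff 4c 24 2d a9 6a 3a 76) = 06 59; tag = H(95 26 4e 47 c3 00 50 06 59) = 4f73
m2: inner = H(ff 4c 24 2d a9 6a 3a 31) = 06 14; tag = H(95 26 4e 47 c3 00 50 06 14) = 0a73 ← matches
m3: inner = H(ff 4c 24 2d a9 6a 3a e4) = 06 c7; tag = H(95 26 4e 47 c3 00 50 06 c7) = bd73

2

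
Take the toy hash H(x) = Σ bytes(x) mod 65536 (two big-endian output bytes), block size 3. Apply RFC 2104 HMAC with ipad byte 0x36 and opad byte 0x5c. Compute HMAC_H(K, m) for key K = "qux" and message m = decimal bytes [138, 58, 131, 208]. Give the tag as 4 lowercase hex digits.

016b

Key "qux" = 71 75 78 is exactly B = 3 bytes: K' = 71 75 78.
K' ⊕ ipad = 47 43 4e.  K' ⊕ opad = 2d 29 24.
Inner input = (K'⊕ipad) ∥ m = 47 43 4e ∥ 8a 3a 83 d0.
Inner hash: sum = 71+67+78+138+58+131+208 = 751 → 02 ef.
Outer input = (K'⊕opad) ∥ inner = 2d 29 24 ∥ 02 ef.
Outer hash (tag): sum = 45+41+36+2+239 = 363 → 01 6b.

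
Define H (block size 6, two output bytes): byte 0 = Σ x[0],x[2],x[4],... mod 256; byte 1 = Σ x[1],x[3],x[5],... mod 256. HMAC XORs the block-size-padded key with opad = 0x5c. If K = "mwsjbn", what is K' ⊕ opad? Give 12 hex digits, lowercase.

Key "mwsjbn" = 6d 77 73 6a 62 6e is exactly B = 6 bytes: K' = 6d 77 73 6a 62 6e.
XOR each byte with 0x5c: 6d⊕5c=31, 77⊕5c=2b, 73⊕5c=2f, 6a⊕5c=36, 62⊕5c=3e, 6e⊕5c=32.

312b2f363e32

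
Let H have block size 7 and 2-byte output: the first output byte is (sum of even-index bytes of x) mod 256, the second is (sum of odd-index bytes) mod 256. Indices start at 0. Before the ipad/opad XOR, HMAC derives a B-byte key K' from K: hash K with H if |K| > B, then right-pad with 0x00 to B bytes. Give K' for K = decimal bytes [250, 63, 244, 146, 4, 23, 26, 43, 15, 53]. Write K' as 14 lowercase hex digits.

1b480000000000

|K| = 10 > B = 7, so first hash the key.
H(K): even-index sum = 539 mod 256 = 27; odd-index sum = 328 mod 256 = 72 → 1b 48.
Zero-pad H(K) = 1b 48 to 7 bytes: K' = 1b 48 00 00 00 00 00.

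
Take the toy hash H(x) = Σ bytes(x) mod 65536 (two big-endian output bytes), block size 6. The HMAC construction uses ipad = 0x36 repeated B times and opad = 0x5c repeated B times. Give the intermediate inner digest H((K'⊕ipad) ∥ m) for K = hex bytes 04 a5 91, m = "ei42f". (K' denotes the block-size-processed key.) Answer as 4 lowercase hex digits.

03a8

Key hex bytes 04 a5 91 is 3 bytes ≤ B = 6; zero-pad to 6 bytes: K' = 04 a5 91 00 00 00.
K' ⊕ ipad = 32 93 a7 36 36 36.
Inner input = 32 93 a7 36 36 36 ∥ 65 69 34 32 66.
Inner hash: sum = 50+147+167+54+54+54+101+105+52+50+102 = 936 → 03 a8.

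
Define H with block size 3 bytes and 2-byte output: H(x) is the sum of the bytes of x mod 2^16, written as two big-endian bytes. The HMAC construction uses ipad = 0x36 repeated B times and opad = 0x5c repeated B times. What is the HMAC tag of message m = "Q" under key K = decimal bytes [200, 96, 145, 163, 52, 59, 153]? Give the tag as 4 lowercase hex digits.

Key decimal bytes [200, 96, 145, 163, 52, 59, 153] = c8 60 91 a3 34 3b 99 is 7 bytes > B = 3, so hash it first: H(key) = 03 64, then zero-pad to 3 bytes: K' = 03 64 00.
K' ⊕ ipad = 35 52 36.  K' ⊕ opad = 5f 38 5c.
Inner input = (K'⊕ipad) ∥ m = 35 52 36 ∥ 51.
Inner hash: sum = 53+82+54+81 = 270 → 01 0e.
Outer input = (K'⊕opad) ∥ inner = 5f 38 5c ∥ 01 0e.
Outer hash (tag): sum = 95+56+92+1+14 = 258 → 01 02.

0102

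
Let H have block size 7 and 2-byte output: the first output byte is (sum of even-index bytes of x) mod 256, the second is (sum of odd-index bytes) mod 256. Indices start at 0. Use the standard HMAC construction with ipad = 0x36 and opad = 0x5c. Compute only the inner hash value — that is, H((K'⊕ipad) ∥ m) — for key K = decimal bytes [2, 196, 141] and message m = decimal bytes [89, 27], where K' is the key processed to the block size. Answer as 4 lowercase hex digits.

Key decimal bytes [2, 196, 141] = 02 c4 8d is 3 bytes ≤ B = 7; zero-pad to 7 bytes: K' = 02 c4 8d 00 00 00 00.
K' ⊕ ipad = 34 f2 bb 36 36 36 36.
Inner input = 34 f2 bb 36 36 36 36 ∥ 59 1b.
Inner hash: even-index sum = 374 mod 256 = 118; odd-index sum = 439 mod 256 = 183 → 76 b7.

76b7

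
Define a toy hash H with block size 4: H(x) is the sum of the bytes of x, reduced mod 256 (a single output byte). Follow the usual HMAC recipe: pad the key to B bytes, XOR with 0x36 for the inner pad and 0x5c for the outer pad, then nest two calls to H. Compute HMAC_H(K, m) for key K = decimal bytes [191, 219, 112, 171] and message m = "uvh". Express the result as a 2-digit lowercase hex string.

Key decimal bytes [191, 219, 112, 171] = bf db 70 ab is exactly B = 4 bytes: K' = bf db 70 ab.
K' ⊕ ipad = 89 ed 46 9d.  K' ⊕ opad = e3 87 2c f7.
Inner input = (K'⊕ipad) ∥ m = 89 ed 46 9d ∥ 75 76 68.
Inner hash: sum = 137+237+70+157+117+118+104 = 940; mod 256 = 172 → ac.
Outer input = (K'⊕opad) ∥ inner = e3 87 2c f7 ∥ ac.
Outer hash (tag): sum = 227+135+44+247+172 = 825; mod 256 = 57 → 39.

39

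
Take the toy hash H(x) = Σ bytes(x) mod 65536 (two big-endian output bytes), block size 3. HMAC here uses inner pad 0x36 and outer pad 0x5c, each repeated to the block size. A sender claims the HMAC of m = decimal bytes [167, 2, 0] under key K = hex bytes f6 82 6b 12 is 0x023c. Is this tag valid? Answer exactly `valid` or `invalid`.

valid

Key hex bytes f6 82 6b 12 is 4 bytes > B = 3, so hash it first: H(key) = 01 f5, then zero-pad to 3 bytes: K' = 01 f5 00.
K' ⊕ ipad = 37 c3 36; K' ⊕ opad = 5d a9 5c.
Inner hash: sum = 55+195+54+167+2+0 = 473 → 01 d9.
Outer hash (recomputed tag): sum = 93+169+92+1+217 = 572 → 02 3c.
Recomputed tag = 023c; claimed = 023c → match.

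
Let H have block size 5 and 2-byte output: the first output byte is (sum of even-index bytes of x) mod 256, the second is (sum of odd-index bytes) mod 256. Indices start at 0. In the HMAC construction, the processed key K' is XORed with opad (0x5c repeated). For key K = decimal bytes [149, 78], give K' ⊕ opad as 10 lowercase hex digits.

Key decimal bytes [149, 78] = 95 4e is 2 bytes ≤ B = 5; zero-pad to 5 bytes: K' = 95 4e 00 00 00.
XOR each byte with 0x5c: 95⊕5c=c9, 4e⊕5c=12, 00⊕5c=5c, 00⊕5c=5c, 00⊕5c=5c.

c9125c5c5c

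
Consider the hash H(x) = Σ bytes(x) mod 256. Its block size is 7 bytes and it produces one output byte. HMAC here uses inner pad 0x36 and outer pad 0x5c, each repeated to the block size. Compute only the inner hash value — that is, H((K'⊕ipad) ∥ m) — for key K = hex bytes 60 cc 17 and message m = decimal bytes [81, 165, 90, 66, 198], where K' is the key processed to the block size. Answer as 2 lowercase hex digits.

a1

Key hex bytes 60 cc 17 is 3 bytes ≤ B = 7; zero-pad to 7 bytes: K' = 60 cc 17 00 00 00 00.
K' ⊕ ipad = 56 fa 21 36 36 36 36.
Inner input = 56 fa 21 36 36 36 36 ∥ 51 a5 5a 42 c6.
Inner hash: sum = 86+250+33+54+54+54+54+81+165+90+66+198 = 1185; mod 256 = 161 → a1.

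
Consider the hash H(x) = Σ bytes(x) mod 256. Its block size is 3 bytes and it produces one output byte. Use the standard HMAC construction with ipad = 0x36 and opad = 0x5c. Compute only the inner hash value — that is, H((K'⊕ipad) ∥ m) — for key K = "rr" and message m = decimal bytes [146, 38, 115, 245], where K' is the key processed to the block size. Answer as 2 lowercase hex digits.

Key "rr" = 72 72 is 2 bytes ≤ B = 3; zero-pad to 3 bytes: K' = 72 72 00.
K' ⊕ ipad = 44 44 36.
Inner input = 44 44 36 ∥ 92 26 73 f5.
Inner hash: sum = 68+68+54+146+38+115+245 = 734; mod 256 = 222 → de.

de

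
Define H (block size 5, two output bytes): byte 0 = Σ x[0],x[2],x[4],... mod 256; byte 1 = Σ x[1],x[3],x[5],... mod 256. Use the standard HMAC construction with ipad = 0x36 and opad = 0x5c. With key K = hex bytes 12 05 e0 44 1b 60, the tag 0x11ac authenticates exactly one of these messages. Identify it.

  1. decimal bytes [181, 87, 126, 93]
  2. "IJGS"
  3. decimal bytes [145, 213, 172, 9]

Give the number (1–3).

1

Key hex bytes 12 05 e0 44 1b 60 is 6 bytes > B = 5, so hash it first: H(key) = 0d a9, then zero-pad to 5 bytes: K' = 0d a9 00 00 00.
K' ⊕ ipad = 3b 9f 36 36 36; K' ⊕ opad = 51 f5 5c 5c 5c.
m1: inner = H(3b 9f 36 36 36 b5 57 7e 5d) = 5b 08; tag = H(51 f5 5c 5c 5c 5b 08) = 11ac ← matches
m2: inner = H(3b 9f 36 36 36 49 4a 47 53) = 44 65; tag = H(51 f5 5c 5c 5c 44 65) = 6e95
m3: inner = H(3b 9f 36 36 36 91 d5 ac 09) = 85 12; tag = H(51 f5 5c 5c 5c 85 12) = 1bd6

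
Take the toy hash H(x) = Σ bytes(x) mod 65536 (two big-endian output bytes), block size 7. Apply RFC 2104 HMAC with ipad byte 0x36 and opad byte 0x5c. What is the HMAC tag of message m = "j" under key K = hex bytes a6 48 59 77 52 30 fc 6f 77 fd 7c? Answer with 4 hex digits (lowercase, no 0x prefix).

Key hex bytes a6 48 59 77 52 30 fc 6f 77 fd 7c is 11 bytes > B = 7, so hash it first: H(key) = 05 9b, then zero-pad to 7 bytes: K' = 05 9b 00 00 00 00 00.
K' ⊕ ipad = 33 ad 36 36 36 36 36.  K' ⊕ opad = 59 c7 5c 5c 5c 5c 5c.
Inner input = (K'⊕ipad) ∥ m = 33 ad 36 36 36 36 36 ∥ 6a.
Inner hash: sum = 51+173+54+54+54+54+54+106 = 600 → 02 58.
Outer input = (K'⊕opad) ∥ inner = 59 c7 5c 5c 5c 5c 5c ∥ 02 58.
Outer hash (tag): sum = 89+199+92+92+92+92+92+2+88 = 838 → 03 46.

0346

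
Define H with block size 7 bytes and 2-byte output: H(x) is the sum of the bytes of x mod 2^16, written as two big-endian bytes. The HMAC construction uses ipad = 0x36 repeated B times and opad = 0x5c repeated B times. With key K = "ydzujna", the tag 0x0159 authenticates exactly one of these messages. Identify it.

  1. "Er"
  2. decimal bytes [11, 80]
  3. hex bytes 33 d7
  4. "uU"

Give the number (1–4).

Key "ydzujna" = 79 64 7a 75 6a 6e 61 is exactly B = 7 bytes: K' = 79 64 7a 75 6a 6e 61.
K' ⊕ ipad = 4f 52 4c 43 5c 58 57; K' ⊕ opad = 25 38 26 29 36 32 3d.
m1: inner = H(4f 52 4c 43 5c 58 57 45 72) = 02 f2; tag = H(25 38 26 29 36 32 3d 02 f2) = 0245
m2: inner = H(4f 52 4c 43 5c 58 57 0b 50) = 02 96; tag = H(25 38 26 29 36 32 3d 02 96) = 01e9
m3: inner = H(4f 52 4c 43 5c 58 57 33 d7) = 03 45; tag = H(25 38 26 29 36 32 3d 03 45) = 0199
m4: inner = H(4f 52 4c 43 5c 58 57 75 55) = 03 05; tag = H(25 38 26 29 36 32 3d 03 05) = 0159 ← matches

4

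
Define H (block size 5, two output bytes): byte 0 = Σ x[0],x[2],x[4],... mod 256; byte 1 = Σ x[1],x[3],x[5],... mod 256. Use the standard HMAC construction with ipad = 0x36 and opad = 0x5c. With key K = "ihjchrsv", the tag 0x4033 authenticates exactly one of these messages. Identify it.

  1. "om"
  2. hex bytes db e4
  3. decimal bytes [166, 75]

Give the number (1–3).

Key "ihjchrsv" = 69 68 6a 63 68 72 73 76 is 8 bytes > B = 5, so hash it first: H(key) = ae b3, then zero-pad to 5 bytes: K' = ae b3 00 00 00.
K' ⊕ ipad = 98 85 36 36 36; K' ⊕ opad = f2 ef 5c 5c 5c.
m1: inner = H(98 85 36 36 36 6f 6d) = 71 2a; tag = H(f2 ef 5c 5c 5c 71 2a) = d4bc
m2: inner = H(98 85 36 36 36 db e4) = e8 96; tag = H(f2 ef 5c 5c 5c e8 96) = 4033 ← matches
m3: inner = H(98 85 36 36 36 a6 4b) = 4f 61; tag = H(f2 ef 5c 5c 5c 4f 61) = 0b9a

2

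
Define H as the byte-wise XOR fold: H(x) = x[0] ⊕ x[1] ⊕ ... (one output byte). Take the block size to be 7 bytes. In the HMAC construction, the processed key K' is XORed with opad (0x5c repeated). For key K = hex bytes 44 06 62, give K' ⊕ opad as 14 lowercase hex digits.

185a3e5c5c5c5c

Key hex bytes 44 06 62 is 3 bytes ≤ B = 7; zero-pad to 7 bytes: K' = 44 06 62 00 00 00 00.
XOR each byte with 0x5c: 44⊕5c=18, 06⊕5c=5a, 62⊕5c=3e, 00⊕5c=5c, 00⊕5c=5c, 00⊕5c=5c, 00⊕5c=5c.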